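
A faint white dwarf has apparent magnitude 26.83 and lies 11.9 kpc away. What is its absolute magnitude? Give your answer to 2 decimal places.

M ≈ 11.45

d = 11.9 kpc = 11900 pc
5 log₁₀(d/10 pc) = 5 log₁₀(11900) − 5 = 15.378
M = m − 5 log₁₀(d/10) = 26.83 − 15.378 = 11.452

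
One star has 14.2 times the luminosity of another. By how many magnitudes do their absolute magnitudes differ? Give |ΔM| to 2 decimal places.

|ΔM| ≈ 2.88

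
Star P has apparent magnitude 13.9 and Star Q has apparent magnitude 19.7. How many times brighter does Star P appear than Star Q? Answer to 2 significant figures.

210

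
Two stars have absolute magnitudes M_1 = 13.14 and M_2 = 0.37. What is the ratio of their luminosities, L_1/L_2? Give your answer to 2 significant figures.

L_1/L_2 ≈ 7.8×10^-6

ΔM = M_1 − M_2 = 12.77
L_1/L_2 = 10^(−0.4 ΔM) = 10^-5.108 = 7.798×10^-6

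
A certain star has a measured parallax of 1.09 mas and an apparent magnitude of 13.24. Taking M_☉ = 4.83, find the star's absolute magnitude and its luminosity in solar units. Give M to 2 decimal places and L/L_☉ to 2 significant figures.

M ≈ 3.43; L/L_☉ ≈ 3.6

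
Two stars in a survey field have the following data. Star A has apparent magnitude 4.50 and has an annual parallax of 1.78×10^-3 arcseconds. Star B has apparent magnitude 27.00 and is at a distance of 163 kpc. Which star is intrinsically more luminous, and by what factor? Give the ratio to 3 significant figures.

Star A: d = 1/p = 1/1.78×10^-3″ = 561.8 pc
Star A: M = m − 5 log₁₀ d + 5 = 4.50 − 5·2.7496 + 5 = -4.248
Star B: d = 163 kpc = 163000 pc
Star B: M = m − 5 log₁₀ d + 5 = 27.00 − 5·5.2122 + 5 = 5.939
ΔM = M_A − M_B = -4.248 − (5.939) = -10.187; smaller M is more luminous → Star A.
L ratio = 10^(0.4 |ΔM|) = 10^4.075 = 11880

Star A is more luminous, by a factor of 11900.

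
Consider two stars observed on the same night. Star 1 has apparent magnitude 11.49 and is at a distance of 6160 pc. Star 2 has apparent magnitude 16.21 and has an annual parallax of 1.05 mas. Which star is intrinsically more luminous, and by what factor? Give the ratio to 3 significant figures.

Star 1: M = m − 5 log₁₀ d + 5 = 11.49 − 5·3.7896 + 5 = -2.458
Star 2: p = 1.05 mas = 1.05×10^-3″ → d = 1/p = 952.4 pc
Star 2: M = m − 5 log₁₀ d + 5 = 16.21 − 5·2.9788 + 5 = 6.316
ΔM = M_1 − M_2 = -2.458 − (6.316) = -8.774; smaller M is more luminous → Star 1.
L ratio = 10^(0.4 |ΔM|) = 10^3.510 = 3233

Star 1 is more luminous, by a factor of 3230.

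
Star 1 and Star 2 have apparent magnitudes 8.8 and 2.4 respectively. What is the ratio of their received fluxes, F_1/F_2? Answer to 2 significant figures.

F_1/F_2 ≈ 2.8×10^-3

Magnitude difference = 6.4
Flux ratio = 10^(−0.4 Δm) = 10^(−0.4 × 6.4) = 10^-2.560 = 2.754×10^-3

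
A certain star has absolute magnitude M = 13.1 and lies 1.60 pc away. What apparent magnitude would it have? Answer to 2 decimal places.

m = M + 5 log₁₀ d − 5 = 13.1 + 5·0.2041 − 5 = 9.121

m ≈ 9.12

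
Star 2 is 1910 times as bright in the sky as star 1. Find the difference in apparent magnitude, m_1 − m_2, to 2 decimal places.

m_1 − m_2 ≈ 8.20

Pogson: Δm = −2.5 log₁₀(ratio) = −2.5 log₁₀(1910) = −2.5 × 3.2810 = -8.203
Star 2 is brighter so has the smaller magnitude: m_1 − m_2 is positive.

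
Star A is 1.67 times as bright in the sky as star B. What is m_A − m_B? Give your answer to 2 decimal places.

m_A − m_B ≈ -0.56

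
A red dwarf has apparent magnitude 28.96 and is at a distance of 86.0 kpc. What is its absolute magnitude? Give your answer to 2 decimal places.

d = 86.0 kpc = 86000 pc
5 log₁₀(d/10 pc) = 5 log₁₀(86000) − 5 = 19.672
M = m − 5 log₁₀(d/10) = 28.96 − 19.672 = 9.288

M ≈ 9.29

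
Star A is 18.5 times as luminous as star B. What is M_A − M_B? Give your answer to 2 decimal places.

Pogson: ΔM = −2.5 log₁₀(ratio) = −2.5 log₁₀(18.5) = −2.5 × 1.2672 = -3.168
Star A is brighter, so it has the smaller magnitude: the difference is negative.

M_A − M_B ≈ -3.17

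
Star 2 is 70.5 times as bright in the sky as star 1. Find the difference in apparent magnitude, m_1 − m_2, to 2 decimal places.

m_1 − m_2 ≈ 4.62

Pogson: Δm = −2.5 log₁₀(ratio) = −2.5 log₁₀(70.5) = −2.5 × 1.8482 = -4.620
Star 2 is brighter so has the smaller magnitude: m_1 − m_2 is positive.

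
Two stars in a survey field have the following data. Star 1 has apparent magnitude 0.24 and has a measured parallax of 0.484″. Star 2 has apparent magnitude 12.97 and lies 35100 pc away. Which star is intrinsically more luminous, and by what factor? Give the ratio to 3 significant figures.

Star 1: d = 1/p = 1/0.484″ = 2.066 pc
Star 1: M = m − 5 log₁₀ d + 5 = 0.24 − 5·0.3152 + 5 = 3.664
Star 2: M = m − 5 log₁₀ d + 5 = 12.97 − 5·4.5453 + 5 = -4.757
ΔM = M_1 − M_2 = 3.664 − (-4.757) = 8.421; smaller M is more luminous → Star 2.
L ratio = 10^(0.4 |ΔM|) = 10^3.368 = 2335

Star 2 is more luminous, by a factor of 2340.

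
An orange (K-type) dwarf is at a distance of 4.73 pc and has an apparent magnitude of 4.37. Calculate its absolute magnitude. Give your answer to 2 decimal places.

M ≈ 6.00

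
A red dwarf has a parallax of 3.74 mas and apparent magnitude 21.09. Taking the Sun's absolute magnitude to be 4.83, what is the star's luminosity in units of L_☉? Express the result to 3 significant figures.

d = 1/p = 1000/3.74 mas = 267.4 pc
M = m − 5 log₁₀ d + 5 = 21.09 − 5·2.4271 + 5 = 13.954
M − M_☉ = 13.954 − 4.83 = 9.124
L/L_☉ = 10^(−0.4 × 9.124) = 2.240×10^-4

L/L_☉ ≈ 2.24×10^-4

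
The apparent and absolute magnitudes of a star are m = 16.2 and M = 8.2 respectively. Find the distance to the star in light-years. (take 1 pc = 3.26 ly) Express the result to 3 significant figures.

d ≈ 1300 ly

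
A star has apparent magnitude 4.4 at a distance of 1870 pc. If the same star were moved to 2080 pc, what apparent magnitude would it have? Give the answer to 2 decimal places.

m ≈ 4.63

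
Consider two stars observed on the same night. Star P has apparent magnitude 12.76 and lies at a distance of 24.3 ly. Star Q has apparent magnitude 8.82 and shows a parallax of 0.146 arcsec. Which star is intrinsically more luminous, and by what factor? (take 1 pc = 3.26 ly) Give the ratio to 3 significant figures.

Star P: d = 24.3 ly / 3.26 = 7.454 pc
Star P: M = m − 5 log₁₀ d + 5 = 12.76 − 5·0.8724 + 5 = 13.398
Star Q: d = 1/p = 1/0.146″ = 6.849 pc
Star Q: M = m − 5 log₁₀ d + 5 = 8.82 − 5·0.8356 + 5 = 9.642
ΔM = M_P − M_Q = 13.398 − (9.642) = 3.756; smaller M is more luminous → Star Q.
L ratio = 10^(0.4 |ΔM|) = 10^1.503 = 31.81

Star Q is more luminous, by a factor of 31.8.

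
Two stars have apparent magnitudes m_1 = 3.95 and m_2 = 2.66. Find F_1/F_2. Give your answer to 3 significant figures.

Magnitude difference = 1.29
Flux ratio = 10^(−0.4 Δm) = 10^(−0.4 × 1.29) = 10^-0.516 = 0.3048

F_1/F_2 ≈ 0.305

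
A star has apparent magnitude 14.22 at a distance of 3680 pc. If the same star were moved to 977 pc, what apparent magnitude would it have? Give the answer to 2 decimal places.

m ≈ 11.34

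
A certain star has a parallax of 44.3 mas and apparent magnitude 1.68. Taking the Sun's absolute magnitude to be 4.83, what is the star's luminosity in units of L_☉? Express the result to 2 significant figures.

d = 1/p = 1000/44.3 mas = 22.57 pc
M = m − 5 log₁₀ d + 5 = 1.68 − 5·1.3536 + 5 = -0.088
M − M_☉ = -0.088 − 4.83 = -4.918
L/L_☉ = 10^(−0.4 × -4.918) = 92.72

L/L_☉ ≈ 93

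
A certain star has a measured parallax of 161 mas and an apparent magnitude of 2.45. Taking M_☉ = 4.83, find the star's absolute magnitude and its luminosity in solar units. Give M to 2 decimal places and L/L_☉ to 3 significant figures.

M ≈ 3.48; L/L_☉ ≈ 3.45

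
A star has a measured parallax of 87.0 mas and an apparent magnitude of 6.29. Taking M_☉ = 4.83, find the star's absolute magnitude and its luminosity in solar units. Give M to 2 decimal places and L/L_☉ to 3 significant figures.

d = 1/p = 1000/87.0 mas = 11.49 pc
M = m − 5 log₁₀ d + 5 = 6.29 − 5·1.0605 + 5 = 5.988
M − M_☉ = 5.988 − 4.83 = 1.158
L/L_☉ = 10^(−0.4 × 1.158) = 0.3443

M ≈ 5.99; L/L_☉ ≈ 0.344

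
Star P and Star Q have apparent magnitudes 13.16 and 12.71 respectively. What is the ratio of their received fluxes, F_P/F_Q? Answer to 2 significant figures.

F_P/F_Q ≈ 0.66

Magnitude difference = 0.45
Flux ratio = 10^(−0.4 Δm) = 10^(−0.4 × 0.45) = 10^-0.180 = 0.6607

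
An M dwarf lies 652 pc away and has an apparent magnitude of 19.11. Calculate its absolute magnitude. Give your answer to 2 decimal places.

5 log₁₀(d/10 pc) = 5 log₁₀(652.0) − 5 = 9.071
M = m − 5 log₁₀(d/10) = 19.11 − 9.071 = 10.039

M ≈ 10.04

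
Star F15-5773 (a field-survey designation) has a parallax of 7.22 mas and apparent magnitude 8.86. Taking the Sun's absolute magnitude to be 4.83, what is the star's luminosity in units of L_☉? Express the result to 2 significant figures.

L/L_☉ ≈ 4.7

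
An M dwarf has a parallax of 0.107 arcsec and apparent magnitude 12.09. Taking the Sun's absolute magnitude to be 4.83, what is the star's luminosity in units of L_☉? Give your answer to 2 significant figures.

L/L_☉ ≈ 1.1×10^-3

d = 1/p = 1/0.107″ = 9.346 pc
M = m − 5 log₁₀ d + 5 = 12.09 − 5·0.9706 + 5 = 12.237
M − M_☉ = 12.237 − 4.83 = 7.407
L/L_☉ = 10^(−0.4 × 7.407) = 1.090×10^-3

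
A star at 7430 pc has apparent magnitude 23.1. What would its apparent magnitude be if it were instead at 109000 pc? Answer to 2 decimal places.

m ≈ 28.93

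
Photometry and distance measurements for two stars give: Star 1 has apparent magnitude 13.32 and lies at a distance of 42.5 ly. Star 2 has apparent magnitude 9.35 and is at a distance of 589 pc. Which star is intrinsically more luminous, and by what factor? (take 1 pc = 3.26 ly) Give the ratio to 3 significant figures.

Star 1: d = 42.5 ly / 3.26 = 13.04 pc
Star 1: M = m − 5 log₁₀ d + 5 = 13.32 − 5·1.1152 + 5 = 12.744
Star 2: M = m − 5 log₁₀ d + 5 = 9.35 − 5·2.7701 + 5 = 0.499
ΔM = M_1 − M_2 = 12.744 − (0.499) = 12.245; smaller M is more luminous → Star 2.
L ratio = 10^(0.4 |ΔM|) = 10^4.898 = 79050

Star 2 is more luminous, by a factor of 79000.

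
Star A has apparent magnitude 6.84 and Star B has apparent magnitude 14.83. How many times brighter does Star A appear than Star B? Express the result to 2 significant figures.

Magnitude difference = -7.99
Flux ratio = 10^(−0.4 Δm) = 10^(−0.4 × -7.99) = 10^3.196 = 1570

1600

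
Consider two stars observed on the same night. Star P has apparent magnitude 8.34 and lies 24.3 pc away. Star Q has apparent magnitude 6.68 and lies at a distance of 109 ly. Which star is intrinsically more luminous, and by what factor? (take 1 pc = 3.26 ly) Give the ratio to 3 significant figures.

Star Q is more luminous, by a factor of 8.73.

Star P: M = m − 5 log₁₀ d + 5 = 8.34 − 5·1.3856 + 5 = 6.412
Star Q: d = 109 ly / 3.26 = 33.44 pc
Star Q: M = m − 5 log₁₀ d + 5 = 6.68 − 5·1.5242 + 5 = 4.059
ΔM = M_P − M_Q = 6.412 − (4.059) = 2.353; smaller M is more luminous → Star Q.
L ratio = 10^(0.4 |ΔM|) = 10^0.941 = 8.734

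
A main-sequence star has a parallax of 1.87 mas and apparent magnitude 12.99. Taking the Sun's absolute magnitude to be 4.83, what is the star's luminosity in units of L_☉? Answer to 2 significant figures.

d = 1/p = 1000/1.87 mas = 534.8 pc
M = m − 5 log₁₀ d + 5 = 12.99 − 5·2.7282 + 5 = 4.349
M − M_☉ = 4.349 − 4.83 = -0.481
L/L_☉ = 10^(−0.4 × -0.481) = 1.557

L/L_☉ ≈ 1.6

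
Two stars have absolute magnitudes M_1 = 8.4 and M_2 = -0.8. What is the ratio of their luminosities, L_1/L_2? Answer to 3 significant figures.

L_1/L_2 ≈ 2.09×10^-4

ΔM = M_1 − M_2 = 9.2
L_1/L_2 = 10^(−0.4 ΔM) = 10^-3.680 = 2.089×10^-4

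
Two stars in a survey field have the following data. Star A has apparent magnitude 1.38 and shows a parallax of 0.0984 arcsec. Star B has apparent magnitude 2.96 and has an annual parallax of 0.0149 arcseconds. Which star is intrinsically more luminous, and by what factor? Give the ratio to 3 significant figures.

Star B is more luminous, by a factor of 10.2.

Star A: d = 1/p = 1/0.0984″ = 10.16 pc
Star A: M = m − 5 log₁₀ d + 5 = 1.38 − 5·1.0070 + 5 = 1.345
Star B: d = 1/p = 1/0.0149″ = 67.11 pc
Star B: M = m − 5 log₁₀ d + 5 = 2.96 − 5·1.8268 + 5 = -1.174
ΔM = M_A − M_B = 1.345 − (-1.174) = 2.519; smaller M is more luminous → Star B.
L ratio = 10^(0.4 |ΔM|) = 10^1.008 = 10.18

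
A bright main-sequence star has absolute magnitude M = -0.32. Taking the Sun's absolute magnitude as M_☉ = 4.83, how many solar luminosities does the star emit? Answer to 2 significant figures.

L/L_☉ ≈ 110

M − M_☉ = -0.32 − 4.83 = -5.150
L/L_☉ = 10^(−0.4 (M − M_☉)) = 10^2.060 = 114.8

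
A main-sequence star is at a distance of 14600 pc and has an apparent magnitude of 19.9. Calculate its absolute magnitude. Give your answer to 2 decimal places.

M ≈ 4.08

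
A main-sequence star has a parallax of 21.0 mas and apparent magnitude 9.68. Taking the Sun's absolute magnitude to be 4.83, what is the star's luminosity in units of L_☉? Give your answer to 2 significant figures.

L/L_☉ ≈ 0.26

d = 1/p = 1000/21.0 mas = 47.62 pc
M = m − 5 log₁₀ d + 5 = 9.68 − 5·1.6778 + 5 = 6.291
M − M_☉ = 6.291 − 4.83 = 1.461
L/L_☉ = 10^(−0.4 × 1.461) = 0.2604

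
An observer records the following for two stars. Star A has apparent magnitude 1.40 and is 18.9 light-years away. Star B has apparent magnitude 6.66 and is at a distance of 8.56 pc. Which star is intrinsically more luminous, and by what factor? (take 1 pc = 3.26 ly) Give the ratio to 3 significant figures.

Star A is more luminous, by a factor of 58.3.

Star A: d = 18.9 ly / 3.26 = 5.798 pc
Star A: M = m − 5 log₁₀ d + 5 = 1.40 − 5·0.7632 + 5 = 2.584
Star B: M = m − 5 log₁₀ d + 5 = 6.66 − 5·0.9325 + 5 = 6.998
ΔM = M_A − M_B = 2.584 − (6.998) = -4.414; smaller M is more luminous → Star A.
L ratio = 10^(0.4 |ΔM|) = 10^1.766 = 58.28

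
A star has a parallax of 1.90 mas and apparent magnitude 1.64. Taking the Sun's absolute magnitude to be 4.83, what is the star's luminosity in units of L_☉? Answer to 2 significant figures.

L/L_☉ ≈ 52000

d = 1/p = 1000/1.90 mas = 526.3 pc
M = m − 5 log₁₀ d + 5 = 1.64 − 5·2.7212 + 5 = -6.966
M − M_☉ = -6.966 − 4.83 = -11.796
L/L_☉ = 10^(−0.4 × -11.796) = 52300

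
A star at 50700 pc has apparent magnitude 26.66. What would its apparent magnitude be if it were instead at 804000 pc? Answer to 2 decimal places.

m ≈ 32.66

Flux ∝ 1/d², so Δm = 5 log₁₀(d₂/d₁) = 5 log₁₀(804000/50700) = 6.001
m₂ = m₁ + Δm = 26.66 + (6.001) = 32.661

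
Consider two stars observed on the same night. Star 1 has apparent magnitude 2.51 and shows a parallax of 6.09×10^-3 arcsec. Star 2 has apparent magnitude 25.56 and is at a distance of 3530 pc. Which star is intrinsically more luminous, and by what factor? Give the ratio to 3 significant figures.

Star 1 is more luminous, by a factor of 3.59×10^6.

Star 1: d = 1/p = 1/6.09×10^-3″ = 164.2 pc
Star 1: M = m − 5 log₁₀ d + 5 = 2.51 − 5·2.2154 + 5 = -3.567
Star 2: M = m − 5 log₁₀ d + 5 = 25.56 − 5·3.5478 + 5 = 12.821
ΔM = M_1 − M_2 = -3.567 − (12.821) = -16.388; smaller M is more luminous → Star 1.
L ratio = 10^(0.4 |ΔM|) = 10^6.555 = 3.591×10^6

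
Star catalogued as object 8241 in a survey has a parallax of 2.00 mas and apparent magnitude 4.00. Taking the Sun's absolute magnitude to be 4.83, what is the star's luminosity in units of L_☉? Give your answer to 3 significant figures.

L/L_☉ ≈ 5370

d = 1/p = 1000/2.00 mas = 500.0 pc
M = m − 5 log₁₀ d + 5 = 4.00 − 5·2.6990 + 5 = -4.495
M − M_☉ = -4.495 − 4.83 = -9.325
L/L_☉ = 10^(−0.4 × -9.325) = 5370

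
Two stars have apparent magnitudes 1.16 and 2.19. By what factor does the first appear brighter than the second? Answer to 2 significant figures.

2.6

Δm = 1.16 − (2.19) = -1.03
Flux ratio = 10^(−0.4 Δm) = 10^(−0.4 × -1.03) = 10^0.412 = 2.582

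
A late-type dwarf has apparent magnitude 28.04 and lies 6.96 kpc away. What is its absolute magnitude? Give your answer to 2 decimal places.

d = 6.96 kpc = 6960 pc
5 log₁₀(d/10 pc) = 5 log₁₀(6960) − 5 = 14.213
M = m − 5 log₁₀(d/10) = 28.04 − 14.213 = 13.827

M ≈ 13.83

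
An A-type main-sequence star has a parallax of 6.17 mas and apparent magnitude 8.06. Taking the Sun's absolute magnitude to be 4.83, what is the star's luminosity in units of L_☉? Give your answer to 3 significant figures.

d = 1/p = 1000/6.17 mas = 162.1 pc
M = m − 5 log₁₀ d + 5 = 8.06 − 5·2.2097 + 5 = 2.011
M − M_☉ = 2.011 − 4.83 = -2.819
L/L_☉ = 10^(−0.4 × -2.819) = 13.41

L/L_☉ ≈ 13.4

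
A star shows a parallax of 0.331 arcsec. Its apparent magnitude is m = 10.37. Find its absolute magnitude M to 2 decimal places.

M ≈ 12.97

d = 1/p = 1/0.331″ = 3.021 pc
5 log₁₀(d/10 pc) = 5 log₁₀(3.021) − 5 = -2.599
M = m − 5 log₁₀(d/10) = 10.37 + 2.599 = 12.969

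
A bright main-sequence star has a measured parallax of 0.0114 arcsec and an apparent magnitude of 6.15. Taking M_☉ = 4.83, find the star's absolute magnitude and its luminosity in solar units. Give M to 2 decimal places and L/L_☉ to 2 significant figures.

d = 1/p = 1/0.0114″ = 87.72 pc
M = m − 5 log₁₀ d + 5 = 6.15 − 5·1.9431 + 5 = 1.435
M − M_☉ = 1.435 − 4.83 = -3.395
L/L_☉ = 10^(−0.4 × -3.395) = 22.81

M ≈ 1.43; L/L_☉ ≈ 23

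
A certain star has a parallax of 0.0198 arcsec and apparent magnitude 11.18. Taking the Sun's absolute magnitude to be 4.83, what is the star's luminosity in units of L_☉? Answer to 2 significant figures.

L/L_☉ ≈ 0.074

d = 1/p = 1/0.0198″ = 50.51 pc
M = m − 5 log₁₀ d + 5 = 11.18 − 5·1.7033 + 5 = 7.663
M − M_☉ = 7.663 − 4.83 = 2.833
L/L_☉ = 10^(−0.4 × 2.833) = 0.07356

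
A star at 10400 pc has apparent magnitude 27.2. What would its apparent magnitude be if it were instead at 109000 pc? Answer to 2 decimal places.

m ≈ 32.30

Flux ∝ 1/d², so Δm = 5 log₁₀(d₂/d₁) = 5 log₁₀(109000/10400) = 5.102
m₂ = m₁ + Δm = 27.2 + (5.102) = 32.302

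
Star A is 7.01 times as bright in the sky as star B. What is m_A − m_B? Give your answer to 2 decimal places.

m_A − m_B ≈ -2.11

Pogson: Δm = −2.5 log₁₀(ratio) = −2.5 log₁₀(7.01) = −2.5 × 0.8457 = -2.114
Star A is brighter, so it has the smaller magnitude: the difference is negative.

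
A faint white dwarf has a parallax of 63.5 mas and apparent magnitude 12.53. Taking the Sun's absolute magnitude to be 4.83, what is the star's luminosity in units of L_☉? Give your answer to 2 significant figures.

d = 1/p = 1000/63.5 mas = 15.75 pc
M = m − 5 log₁₀ d + 5 = 12.53 − 5·1.1972 + 5 = 11.544
M − M_☉ = 11.544 − 4.83 = 6.714
L/L_☉ = 10^(−0.4 × 6.714) = 2.063×10^-3

L/L_☉ ≈ 2.1×10^-3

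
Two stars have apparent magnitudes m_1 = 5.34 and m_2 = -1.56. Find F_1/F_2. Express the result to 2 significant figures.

F_1/F_2 ≈ 1.7×10^-3

Magnitude difference = 6.90
Flux ratio = 10^(−0.4 Δm) = 10^(−0.4 × 6.90) = 10^-2.760 = 1.738×10^-3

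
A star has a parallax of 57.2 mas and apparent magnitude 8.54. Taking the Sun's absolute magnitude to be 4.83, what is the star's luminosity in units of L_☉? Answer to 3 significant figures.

d = 1/p = 1000/57.2 mas = 17.48 pc
M = m − 5 log₁₀ d + 5 = 8.54 − 5·1.2426 + 5 = 7.327
M − M_☉ = 7.327 − 4.83 = 2.497
L/L_☉ = 10^(−0.4 × 2.497) = 0.1003

L/L_☉ ≈ 0.100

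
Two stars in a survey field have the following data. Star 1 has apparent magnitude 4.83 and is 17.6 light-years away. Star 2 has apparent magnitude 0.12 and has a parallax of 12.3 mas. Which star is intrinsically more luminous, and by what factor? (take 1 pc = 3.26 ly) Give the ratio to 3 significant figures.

Star 2 is more luminous, by a factor of 17400.

Star 1: d = 17.6 ly / 3.26 = 5.399 pc
Star 1: M = m − 5 log₁₀ d + 5 = 4.83 − 5·0.7323 + 5 = 6.169
Star 2: p = 12.3 mas = 0.0123″ → d = 1/p = 81.30 pc
Star 2: M = m − 5 log₁₀ d + 5 = 0.12 − 5·1.9101 + 5 = -4.430
ΔM = M_1 − M_2 = 6.169 − (-4.430) = 10.599; smaller M is more luminous → Star 2.
L ratio = 10^(0.4 |ΔM|) = 10^4.240 = 17360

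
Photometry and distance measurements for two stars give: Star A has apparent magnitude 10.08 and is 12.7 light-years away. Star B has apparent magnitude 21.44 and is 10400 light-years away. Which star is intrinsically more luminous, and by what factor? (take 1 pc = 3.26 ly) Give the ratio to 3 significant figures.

Star B is more luminous, by a factor of 19.2.

Star A: d = 12.7 ly / 3.26 = 3.896 pc
Star A: M = m − 5 log₁₀ d + 5 = 10.08 − 5·0.5906 + 5 = 12.127
Star B: d = 10400 ly / 3.26 = 3190 pc
Star B: M = m − 5 log₁₀ d + 5 = 21.44 − 5·3.5038 + 5 = 8.921
ΔM = M_A − M_B = 12.127 − (8.921) = 3.206; smaller M is more luminous → Star B.
L ratio = 10^(0.4 |ΔM|) = 10^1.282 = 19.16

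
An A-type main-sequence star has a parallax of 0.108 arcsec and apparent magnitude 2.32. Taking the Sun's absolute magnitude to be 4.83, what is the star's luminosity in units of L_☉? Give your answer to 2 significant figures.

d = 1/p = 1/0.108″ = 9.259 pc
M = m − 5 log₁₀ d + 5 = 2.32 − 5·0.9666 + 5 = 2.487
M − M_☉ = 2.487 − 4.83 = -2.343
L/L_☉ = 10^(−0.4 × -2.343) = 8.653

L/L_☉ ≈ 8.7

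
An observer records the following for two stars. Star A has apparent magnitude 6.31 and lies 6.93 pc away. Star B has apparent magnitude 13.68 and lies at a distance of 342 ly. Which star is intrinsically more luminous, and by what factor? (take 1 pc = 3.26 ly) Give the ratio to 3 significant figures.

Star A: M = m − 5 log₁₀ d + 5 = 6.31 − 5·0.8407 + 5 = 7.106
Star B: d = 342 ly / 3.26 = 104.9 pc
Star B: M = m − 5 log₁₀ d + 5 = 13.68 − 5·2.0208 + 5 = 8.576
ΔM = M_A − M_B = 7.106 − (8.576) = -1.470; smaller M is more luminous → Star A.
L ratio = 10^(0.4 |ΔM|) = 10^0.588 = 3.871

Star A is more luminous, by a factor of 3.87.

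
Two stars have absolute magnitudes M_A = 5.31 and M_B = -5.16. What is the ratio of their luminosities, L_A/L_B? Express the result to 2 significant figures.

L_A/L_B ≈ 6.5×10^-5

ΔM = M_A − M_B = 10.47
L_A/L_B = 10^(−0.4 ΔM) = 10^-4.188 = 6.486×10^-5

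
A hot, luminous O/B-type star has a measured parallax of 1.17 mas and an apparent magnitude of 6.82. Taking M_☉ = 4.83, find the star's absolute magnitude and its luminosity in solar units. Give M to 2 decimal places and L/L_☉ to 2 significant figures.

d = 1/p = 1000/1.17 mas = 854.7 pc
M = m − 5 log₁₀ d + 5 = 6.82 − 5·2.9318 + 5 = -2.839
M − M_☉ = -2.839 − 4.83 = -7.669
L/L_☉ = 10^(−0.4 × -7.669) = 1168

M ≈ -2.84; L/L_☉ ≈ 1200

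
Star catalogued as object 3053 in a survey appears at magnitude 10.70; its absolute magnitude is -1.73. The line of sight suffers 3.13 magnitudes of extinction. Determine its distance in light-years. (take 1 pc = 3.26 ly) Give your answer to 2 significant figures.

d ≈ 2400 ly

m − M = 5 log₁₀(d/10 pc) + A  ⇒  10.70 − (-1.73) − 3.13 = 5 log₁₀(d/10)
9.300 = 5 log₁₀(d/10)
log₁₀ d = (m − M − A)/5 + 1 = 2.8600
d = 10^2.8600 = 724.4 pc
= 2362 ly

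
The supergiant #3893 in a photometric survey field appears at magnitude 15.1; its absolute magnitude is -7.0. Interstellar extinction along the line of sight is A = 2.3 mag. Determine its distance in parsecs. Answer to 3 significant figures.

d ≈ 91200 pc

m − M = 5 log₁₀(d/10 pc) + A  ⇒  15.1 − (-7.0) − 2.3 = 5 log₁₀(d/10)
19.800 = 5 log₁₀(d/10)
log₁₀ d = (m − M − A)/5 + 1 = 4.9600
d = 10^4.9600 = 91200 pc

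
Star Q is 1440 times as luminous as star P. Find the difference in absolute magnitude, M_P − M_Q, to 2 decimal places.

Pogson: ΔM = −2.5 log₁₀(ratio) = −2.5 log₁₀(1440) = −2.5 × 3.1584 = -7.896
Star Q is brighter so has the smaller magnitude: M_P − M_Q is positive.

M_P − M_Q ≈ 7.90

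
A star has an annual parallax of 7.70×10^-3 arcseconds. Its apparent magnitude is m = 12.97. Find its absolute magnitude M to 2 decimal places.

M ≈ 7.40

d = 1/p = 1/7.70×10^-3″ = 129.9 pc
5 log₁₀(d/10 pc) = 5 log₁₀(129.9) − 5 = 5.568
M = m − 5 log₁₀(d/10) = 12.97 − 5.568 = 7.402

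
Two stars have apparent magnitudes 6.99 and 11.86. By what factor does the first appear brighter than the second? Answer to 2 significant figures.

Δm = 6.99 − (11.86) = -4.87
Flux ratio = 10^(−0.4 Δm) = 10^(−0.4 × -4.87) = 10^1.948 = 88.72

89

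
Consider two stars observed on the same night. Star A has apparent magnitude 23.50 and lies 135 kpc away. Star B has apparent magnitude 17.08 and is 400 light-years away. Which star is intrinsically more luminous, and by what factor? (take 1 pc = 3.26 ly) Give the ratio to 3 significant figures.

Star A is more luminous, by a factor of 3270.

Star A: d = 135 kpc = 135000 pc
Star A: M = m − 5 log₁₀ d + 5 = 23.50 − 5·5.1303 + 5 = 2.848
Star B: d = 400 ly / 3.26 = 122.7 pc
Star B: M = m − 5 log₁₀ d + 5 = 17.08 − 5·2.0888 + 5 = 11.636
ΔM = M_A − M_B = 2.848 − (11.636) = -8.787; smaller M is more luminous → Star A.
L ratio = 10^(0.4 |ΔM|) = 10^3.515 = 3273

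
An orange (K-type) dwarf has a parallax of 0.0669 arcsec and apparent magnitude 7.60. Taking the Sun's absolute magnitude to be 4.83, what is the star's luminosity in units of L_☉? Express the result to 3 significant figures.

d = 1/p = 1/0.0669″ = 14.95 pc
M = m − 5 log₁₀ d + 5 = 7.60 − 5·1.1746 + 5 = 6.727
M − M_☉ = 6.727 − 4.83 = 1.897
L/L_☉ = 10^(−0.4 × 1.897) = 0.1742

L/L_☉ ≈ 0.174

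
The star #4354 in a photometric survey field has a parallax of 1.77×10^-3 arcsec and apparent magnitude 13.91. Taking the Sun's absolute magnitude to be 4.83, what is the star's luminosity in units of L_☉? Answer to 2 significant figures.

L/L_☉ ≈ 0.74

d = 1/p = 1/1.77×10^-3″ = 565.0 pc
M = m − 5 log₁₀ d + 5 = 13.91 − 5·2.7520 + 5 = 5.150
M − M_☉ = 5.150 − 4.83 = 0.320
L/L_☉ = 10^(−0.4 × 0.320) = 0.7448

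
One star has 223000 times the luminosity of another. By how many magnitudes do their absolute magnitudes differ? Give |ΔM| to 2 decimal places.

|ΔM| ≈ 13.37

Pogson: ΔM = −2.5 log₁₀(ratio) = −2.5 log₁₀(223000) = −2.5 × 5.3483 = -13.371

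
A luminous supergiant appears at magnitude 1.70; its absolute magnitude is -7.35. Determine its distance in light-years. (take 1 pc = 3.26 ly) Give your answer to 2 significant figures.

μ = m − M = 9.050
m − M = 5 log₁₀ d − 5
log₁₀ d = (m − M)/5 + 1 = 2.8100
d = 10^2.8100 = 645.7 pc
= 2105 ly

d ≈ 2100 ly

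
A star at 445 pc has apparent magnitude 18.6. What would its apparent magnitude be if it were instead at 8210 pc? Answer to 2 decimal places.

Flux ∝ 1/d², so Δm = 5 log₁₀(d₂/d₁) = 5 log₁₀(8210/445) = 6.330
m₂ = m₁ + Δm = 18.6 + (6.330) = 24.930

m ≈ 24.93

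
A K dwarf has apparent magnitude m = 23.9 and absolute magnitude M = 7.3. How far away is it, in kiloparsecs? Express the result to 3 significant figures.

Distance modulus: m − M = 23.9 − (7.3) = 16.600
m − M = 5 log₁₀ d − 5
log₁₀ d = (m − M)/5 + 1 = 4.3200
d = 10^4.3200 = 20890 pc
= 20.89 kpc

d ≈ 20.9 kpc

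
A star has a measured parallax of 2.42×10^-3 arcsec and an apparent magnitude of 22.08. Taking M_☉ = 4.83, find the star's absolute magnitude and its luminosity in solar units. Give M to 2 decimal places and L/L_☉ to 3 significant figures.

M ≈ 14.00; L/L_☉ ≈ 2.15×10^-4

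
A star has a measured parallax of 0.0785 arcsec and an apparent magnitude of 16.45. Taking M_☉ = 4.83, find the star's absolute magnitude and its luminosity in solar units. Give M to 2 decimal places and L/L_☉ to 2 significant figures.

M ≈ 15.92; L/L_☉ ≈ 3.6×10^-5

d = 1/p = 1/0.0785″ = 12.74 pc
M = m − 5 log₁₀ d + 5 = 16.45 − 5·1.1051 + 5 = 15.924
M − M_☉ = 15.924 − 4.83 = 11.094
L/L_☉ = 10^(−0.4 × 11.094) = 3.650×10^-5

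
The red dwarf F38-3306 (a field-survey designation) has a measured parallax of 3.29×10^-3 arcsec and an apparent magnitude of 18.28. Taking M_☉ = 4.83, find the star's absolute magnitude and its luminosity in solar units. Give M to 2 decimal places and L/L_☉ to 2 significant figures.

d = 1/p = 1/3.29×10^-3″ = 304.0 pc
M = m − 5 log₁₀ d + 5 = 18.28 − 5·2.4828 + 5 = 10.866
M − M_☉ = 10.866 − 4.83 = 6.036
L/L_☉ = 10^(−0.4 × 6.036) = 3.851×10^-3

M ≈ 10.87; L/L_☉ ≈ 3.9×10^-3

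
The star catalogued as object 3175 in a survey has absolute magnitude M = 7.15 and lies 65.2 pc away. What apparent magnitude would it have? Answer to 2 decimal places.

m ≈ 11.22

m = M + 5 log₁₀ d − 5 = 7.15 + 5·1.8142 − 5 = 11.221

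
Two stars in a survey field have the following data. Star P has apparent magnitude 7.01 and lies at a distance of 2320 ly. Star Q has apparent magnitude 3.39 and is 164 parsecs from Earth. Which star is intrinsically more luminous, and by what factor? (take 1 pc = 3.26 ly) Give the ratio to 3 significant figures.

Star Q is more luminous, by a factor of 1.49.

Star P: d = 2320 ly / 3.26 = 711.7 pc
Star P: M = m − 5 log₁₀ d + 5 = 7.01 − 5·2.8523 + 5 = -2.251
Star Q: M = m − 5 log₁₀ d + 5 = 3.39 − 5·2.2148 + 5 = -2.684
ΔM = M_P − M_Q = -2.251 − (-2.684) = 0.433; smaller M is more luminous → Star Q.
L ratio = 10^(0.4 |ΔM|) = 10^0.173 = 1.490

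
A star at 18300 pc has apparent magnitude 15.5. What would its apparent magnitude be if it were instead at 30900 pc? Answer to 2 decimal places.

Flux ∝ 1/d², so Δm = 5 log₁₀(d₂/d₁) = 5 log₁₀(30900/18300) = 1.138
m₂ = m₁ + Δm = 15.5 + (1.138) = 16.638

m ≈ 16.64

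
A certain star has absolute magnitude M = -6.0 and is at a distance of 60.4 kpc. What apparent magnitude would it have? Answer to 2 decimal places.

d = 60.4 kpc = 60400 pc
m = M + 5 log₁₀ d − 5 = -6.0 + 5·4.7810 − 5 = 12.905

m ≈ 12.91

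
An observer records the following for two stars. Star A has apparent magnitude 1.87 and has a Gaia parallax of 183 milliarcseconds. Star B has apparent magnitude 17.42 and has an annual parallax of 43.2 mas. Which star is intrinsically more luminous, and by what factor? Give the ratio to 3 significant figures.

Star A is more luminous, by a factor of 92500.

Star A: p = 183 mas = 0.183″ → d = 1/p = 5.464 pc
Star A: M = m − 5 log₁₀ d + 5 = 1.87 − 5·0.7375 + 5 = 3.182
Star B: p = 43.2 mas = 0.0432″ → d = 1/p = 23.15 pc
Star B: M = m − 5 log₁₀ d + 5 = 17.42 − 5·1.3645 + 5 = 15.597
ΔM = M_A − M_B = 3.182 − (15.597) = -12.415; smaller M is more luminous → Star A.
L ratio = 10^(0.4 |ΔM|) = 10^4.966 = 92480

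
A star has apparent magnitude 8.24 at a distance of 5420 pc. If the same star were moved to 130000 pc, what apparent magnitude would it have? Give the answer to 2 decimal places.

Flux ∝ 1/d², so Δm = 5 log₁₀(d₂/d₁) = 5 log₁₀(130000/5420) = 6.900
m₂ = m₁ + Δm = 8.24 + (6.900) = 15.140

m ≈ 15.14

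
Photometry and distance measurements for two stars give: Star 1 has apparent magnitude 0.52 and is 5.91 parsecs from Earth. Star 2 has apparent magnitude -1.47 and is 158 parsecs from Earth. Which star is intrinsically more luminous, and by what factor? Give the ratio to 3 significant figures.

Star 2 is more luminous, by a factor of 4470.

Star 1: M = m − 5 log₁₀ d + 5 = 0.52 − 5·0.7716 + 5 = 1.662
Star 2: M = m − 5 log₁₀ d + 5 = -1.47 − 5·2.1987 + 5 = -7.463
ΔM = M_1 − M_2 = 1.662 − (-7.463) = 9.125; smaller M is more luminous → Star 2.
L ratio = 10^(0.4 |ΔM|) = 10^3.650 = 4468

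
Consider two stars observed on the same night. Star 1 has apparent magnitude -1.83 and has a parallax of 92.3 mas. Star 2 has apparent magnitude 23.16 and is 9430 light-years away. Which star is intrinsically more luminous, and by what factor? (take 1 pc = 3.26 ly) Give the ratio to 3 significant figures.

Star 1 is more luminous, by a factor of 139000.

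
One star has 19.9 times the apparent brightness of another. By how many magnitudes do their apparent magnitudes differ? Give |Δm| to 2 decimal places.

Pogson: Δm = −2.5 log₁₀(ratio) = −2.5 log₁₀(19.9) = −2.5 × 1.2989 = -3.247

|Δm| ≈ 3.25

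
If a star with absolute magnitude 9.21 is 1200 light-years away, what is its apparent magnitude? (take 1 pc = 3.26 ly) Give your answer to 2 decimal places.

m ≈ 17.04

d = 1200 ly / 3.26 = 368.1 pc
m = M + 5 log₁₀ d − 5 = 9.21 + 5·2.5660 − 5 = 17.040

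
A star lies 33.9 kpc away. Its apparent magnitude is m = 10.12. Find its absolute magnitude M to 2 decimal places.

d = 33.9 kpc = 33900 pc
5 log₁₀(d/10 pc) = 5 log₁₀(33900) − 5 = 17.651
M = m − 5 log₁₀(d/10) = 10.12 − 17.651 = -7.531

M ≈ -7.53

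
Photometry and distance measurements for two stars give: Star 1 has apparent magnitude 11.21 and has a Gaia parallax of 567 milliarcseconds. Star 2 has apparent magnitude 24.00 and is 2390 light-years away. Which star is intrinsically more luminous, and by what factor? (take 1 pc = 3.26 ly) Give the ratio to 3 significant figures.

Star 1: p = 567 mas = 0.567″ → d = 1/p = 1.764 pc
Star 1: M = m − 5 log₁₀ d + 5 = 11.21 − 5·0.2464 + 5 = 14.978
Star 2: d = 2390 ly / 3.26 = 733.1 pc
Star 2: M = m − 5 log₁₀ d + 5 = 24.00 − 5·2.8652 + 5 = 14.674
ΔM = M_1 − M_2 = 14.978 − (14.674) = 0.304; smaller M is more luminous → Star 2.
L ratio = 10^(0.4 |ΔM|) = 10^0.122 = 1.323

Star 2 is more luminous, by a factor of 1.32.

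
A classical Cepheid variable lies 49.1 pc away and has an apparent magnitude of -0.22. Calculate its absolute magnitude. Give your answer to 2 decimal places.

M ≈ -3.68

5 log₁₀(d/10 pc) = 5 log₁₀(49.10) − 5 = 3.455
M = m − 5 log₁₀(d/10) = -0.22 − 3.455 = -3.675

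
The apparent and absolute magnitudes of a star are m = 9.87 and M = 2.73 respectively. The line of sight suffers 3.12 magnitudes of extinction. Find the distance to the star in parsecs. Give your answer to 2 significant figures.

d ≈ 64 pc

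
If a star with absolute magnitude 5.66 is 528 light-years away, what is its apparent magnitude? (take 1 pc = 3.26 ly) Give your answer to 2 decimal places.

d = 528 ly / 3.26 = 162.0 pc
m = M + 5 log₁₀ d − 5 = 5.66 + 5·2.2094 − 5 = 11.707

m ≈ 11.71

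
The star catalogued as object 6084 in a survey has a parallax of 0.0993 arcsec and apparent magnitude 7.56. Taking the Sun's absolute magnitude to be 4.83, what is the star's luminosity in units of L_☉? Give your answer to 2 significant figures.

L/L_☉ ≈ 0.082

d = 1/p = 1/0.0993″ = 10.07 pc
M = m − 5 log₁₀ d + 5 = 7.56 − 5·1.0031 + 5 = 7.545
M − M_☉ = 7.545 − 4.83 = 2.715
L/L_☉ = 10^(−0.4 × 2.715) = 0.08205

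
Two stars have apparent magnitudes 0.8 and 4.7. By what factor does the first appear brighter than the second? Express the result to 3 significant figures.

36.3

Δm = 0.8 − (4.7) = -3.9
Flux ratio = 10^(−0.4 Δm) = 10^(−0.4 × -3.9) = 10^1.560 = 36.31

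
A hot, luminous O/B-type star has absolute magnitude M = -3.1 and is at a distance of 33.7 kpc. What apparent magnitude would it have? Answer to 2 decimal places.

d = 33.7 kpc = 33700 pc
m = M + 5 log₁₀ d − 5 = -3.1 + 5·4.5276 − 5 = 14.538

m ≈ 14.54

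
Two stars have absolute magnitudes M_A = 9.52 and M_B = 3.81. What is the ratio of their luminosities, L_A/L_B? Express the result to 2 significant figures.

ΔM = M_A − M_B = 5.71
L_A/L_B = 10^(−0.4 ΔM) = 10^-2.284 = 5.200×10^-3

L_A/L_B ≈ 5.2×10^-3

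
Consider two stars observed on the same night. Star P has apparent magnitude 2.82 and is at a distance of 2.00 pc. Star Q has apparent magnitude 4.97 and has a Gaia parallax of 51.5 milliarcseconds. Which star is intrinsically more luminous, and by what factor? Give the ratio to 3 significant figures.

Star P: M = m − 5 log₁₀ d + 5 = 2.82 − 5·0.3010 + 5 = 6.315
Star Q: p = 51.5 mas = 0.0515″ → d = 1/p = 19.42 pc
Star Q: M = m − 5 log₁₀ d + 5 = 4.97 − 5·1.2882 + 5 = 3.529
ΔM = M_P − M_Q = 6.315 − (3.529) = 2.786; smaller M is more luminous → Star Q.
L ratio = 10^(0.4 |ΔM|) = 10^1.114 = 13.01

Star Q is more luminous, by a factor of 13.0.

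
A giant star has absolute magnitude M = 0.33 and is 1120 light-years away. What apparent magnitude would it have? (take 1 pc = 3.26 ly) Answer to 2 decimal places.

d = 1120 ly / 3.26 = 343.6 pc
m = M + 5 log₁₀ d − 5 = 0.33 + 5·2.5360 − 5 = 8.010

m ≈ 8.01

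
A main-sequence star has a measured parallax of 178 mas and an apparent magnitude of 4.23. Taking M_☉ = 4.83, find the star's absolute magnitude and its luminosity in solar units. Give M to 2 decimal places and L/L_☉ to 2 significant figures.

M ≈ 5.48; L/L_☉ ≈ 0.55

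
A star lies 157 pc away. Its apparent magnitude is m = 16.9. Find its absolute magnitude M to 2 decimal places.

5 log₁₀(d/10 pc) = 5 log₁₀(157.0) − 5 = 5.979
M = m − 5 log₁₀(d/10) = 16.9 − 5.979 = 10.921

M ≈ 10.92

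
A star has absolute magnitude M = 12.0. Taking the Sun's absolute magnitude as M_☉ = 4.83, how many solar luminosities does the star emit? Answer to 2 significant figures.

M − M_☉ = 12.0 − 4.83 = 7.170
L/L_☉ = 10^(−0.4 (M − M_☉)) = 10^-2.868 = 1.355×10^-3

L/L_☉ ≈ 1.4×10^-3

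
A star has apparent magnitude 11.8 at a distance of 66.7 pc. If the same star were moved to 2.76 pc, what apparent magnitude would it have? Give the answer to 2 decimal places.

Flux ∝ 1/d², so Δm = 5 log₁₀(d₂/d₁) = 5 log₁₀(2.76/66.7) = -6.916
m₂ = m₁ + Δm = 11.8 + (-6.916) = 4.884

m ≈ 4.88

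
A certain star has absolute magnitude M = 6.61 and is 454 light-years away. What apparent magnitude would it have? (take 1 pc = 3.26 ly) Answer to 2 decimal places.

d = 454 ly / 3.26 = 139.3 pc
m = M + 5 log₁₀ d − 5 = 6.61 + 5·2.1438 − 5 = 12.329

m ≈ 12.33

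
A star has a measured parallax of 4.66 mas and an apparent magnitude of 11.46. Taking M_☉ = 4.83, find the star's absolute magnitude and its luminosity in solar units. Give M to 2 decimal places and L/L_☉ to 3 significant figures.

d = 1/p = 1000/4.66 mas = 214.6 pc
M = m − 5 log₁₀ d + 5 = 11.46 − 5·2.3316 + 5 = 4.802
M − M_☉ = 4.802 − 4.83 = -0.028
L/L_☉ = 10^(−0.4 × -0.028) = 1.026

M ≈ 4.80; L/L_☉ ≈ 1.03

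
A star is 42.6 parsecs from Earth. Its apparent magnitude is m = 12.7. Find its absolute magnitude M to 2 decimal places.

M ≈ 9.55

5 log₁₀(d/10 pc) = 5 log₁₀(42.60) − 5 = 3.147
M = m − 5 log₁₀(d/10) = 12.7 − 3.147 = 9.553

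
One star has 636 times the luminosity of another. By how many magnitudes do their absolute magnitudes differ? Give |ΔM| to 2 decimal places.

Pogson: ΔM = −2.5 log₁₀(ratio) = −2.5 log₁₀(636) = −2.5 × 2.8035 = -7.009

|ΔM| ≈ 7.01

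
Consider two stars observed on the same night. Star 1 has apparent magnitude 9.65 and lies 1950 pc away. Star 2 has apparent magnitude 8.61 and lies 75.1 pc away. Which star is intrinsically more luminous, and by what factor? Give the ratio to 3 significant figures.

Star 1: M = m − 5 log₁₀ d + 5 = 9.65 − 5·3.2900 + 5 = -1.800
Star 2: M = m − 5 log₁₀ d + 5 = 8.61 − 5·1.8756 + 5 = 4.232
ΔM = M_1 − M_2 = -1.800 − (4.232) = -6.032; smaller M is more luminous → Star 1.
L ratio = 10^(0.4 |ΔM|) = 10^2.413 = 258.7

Star 1 is more luminous, by a factor of 259.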